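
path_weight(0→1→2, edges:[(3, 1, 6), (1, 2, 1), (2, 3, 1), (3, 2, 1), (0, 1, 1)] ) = 2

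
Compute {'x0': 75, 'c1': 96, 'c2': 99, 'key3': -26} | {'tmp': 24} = {'x0': 75, 'c1': 96, 'c2': 99, 'key3': -26, 'tmp': 24}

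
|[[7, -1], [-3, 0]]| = -3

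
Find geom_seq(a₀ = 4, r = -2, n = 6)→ a_0 = 4*(-2)^0 = 4
a_1 = 4*(-2)^1 = -8
a_2 = 4*(-2)^2 = 16
...
= [4, -8, 16, -32, 64, -128]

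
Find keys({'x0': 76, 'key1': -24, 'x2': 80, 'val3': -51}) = ['x0', 'key1', 'x2', 'val3']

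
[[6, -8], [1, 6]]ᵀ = [[6, 1], [-8, 6]]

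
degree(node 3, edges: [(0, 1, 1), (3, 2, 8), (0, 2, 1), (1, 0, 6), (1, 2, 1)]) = incident: (3,2)
= 1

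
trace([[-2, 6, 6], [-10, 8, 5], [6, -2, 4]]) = diagonal: (-2) + 8 + 4
= 10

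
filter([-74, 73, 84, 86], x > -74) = keep x where x > -74: -74✗, 73✓, 84✓, 86✓
= [73, 84, 86]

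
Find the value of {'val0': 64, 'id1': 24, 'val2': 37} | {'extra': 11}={'val0': 64, 'id1': 24, 'val2': 37, 'extra': 11}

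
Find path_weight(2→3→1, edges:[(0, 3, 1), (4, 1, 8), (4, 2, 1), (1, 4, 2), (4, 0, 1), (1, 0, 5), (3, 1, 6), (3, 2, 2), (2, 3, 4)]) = w(2→3)=4 + w(3→1)=6
= 10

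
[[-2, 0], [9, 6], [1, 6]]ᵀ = [[-2, 9, 1], [0, 6, 6]]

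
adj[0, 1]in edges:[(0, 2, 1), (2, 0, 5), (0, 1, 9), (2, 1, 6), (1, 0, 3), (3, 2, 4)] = 9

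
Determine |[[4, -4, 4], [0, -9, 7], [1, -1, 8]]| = -252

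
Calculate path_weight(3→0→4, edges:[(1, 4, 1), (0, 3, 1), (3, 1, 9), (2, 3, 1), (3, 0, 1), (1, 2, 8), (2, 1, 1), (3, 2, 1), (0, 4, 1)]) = 2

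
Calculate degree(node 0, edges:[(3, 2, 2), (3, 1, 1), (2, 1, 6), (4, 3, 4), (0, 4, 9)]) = incident: (0,4)
= 1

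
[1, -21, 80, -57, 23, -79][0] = 1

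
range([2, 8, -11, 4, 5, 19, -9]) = 30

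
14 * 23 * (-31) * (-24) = 239568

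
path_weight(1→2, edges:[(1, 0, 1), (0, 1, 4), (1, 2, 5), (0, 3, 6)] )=5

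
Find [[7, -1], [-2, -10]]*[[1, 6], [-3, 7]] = C[0][0] = (7)*(1) + (-1)*(-3) = 10
C[0][1] = (7)*(6) + (-1)*(7) = 35
C[1][0] = (-2)*(1) + (-10)*(-3) = 28
C[1][1] = (-2)*(6) + (-10)*(7) = -82
= [[10, 35], [28, -82]]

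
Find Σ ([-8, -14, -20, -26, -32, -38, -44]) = (-8) + (-14) + (-20) + (-26) + (-32) + (-38) + (-44)
= -182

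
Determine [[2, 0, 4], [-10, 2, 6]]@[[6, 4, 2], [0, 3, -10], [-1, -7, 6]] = [[8, -20, 28], [-66, -76, -4]]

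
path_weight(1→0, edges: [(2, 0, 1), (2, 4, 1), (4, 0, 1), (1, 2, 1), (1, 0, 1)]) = w(1→0)=1
= 1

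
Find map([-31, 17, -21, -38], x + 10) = -31+10=-21, 17+10=27, -21+10=-11, -38+10=-28
= [-21, 27, -11, -28]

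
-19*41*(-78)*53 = 3220386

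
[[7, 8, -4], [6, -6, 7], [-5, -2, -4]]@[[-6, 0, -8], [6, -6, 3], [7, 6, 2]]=[[-22, -72, -40], [-23, 78, -52], [-10, -12, 26]]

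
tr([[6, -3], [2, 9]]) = diagonal: 6 + 9
= 15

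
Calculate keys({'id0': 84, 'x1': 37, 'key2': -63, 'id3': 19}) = ['id0', 'x1', 'key2', 'id3']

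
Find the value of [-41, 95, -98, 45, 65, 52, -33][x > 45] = [95, 65, 52]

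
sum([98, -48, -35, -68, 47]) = -6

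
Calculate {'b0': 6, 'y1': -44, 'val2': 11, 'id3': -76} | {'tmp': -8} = {'b0': 6, 'y1': -44, 'val2': 11, 'id3': -76, 'tmp': -8}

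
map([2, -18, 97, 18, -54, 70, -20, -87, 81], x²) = [4, 324, 9409, 324, 2916, 4900, 400, 7569, 6561]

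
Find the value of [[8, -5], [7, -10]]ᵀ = [[8, 7], [-5, -10]]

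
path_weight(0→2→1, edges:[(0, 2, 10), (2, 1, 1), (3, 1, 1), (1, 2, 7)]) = 11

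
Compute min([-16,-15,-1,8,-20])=-20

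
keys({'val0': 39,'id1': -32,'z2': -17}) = ['val0', 'id1', 'z2']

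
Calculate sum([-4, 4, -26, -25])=-51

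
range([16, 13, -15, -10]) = 31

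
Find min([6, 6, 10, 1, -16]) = -16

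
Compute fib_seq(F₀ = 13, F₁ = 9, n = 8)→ F_2 = F_1 + F_0 = 22
F_3 = F_2 + F_1 = 31
F_4 = F_3 + F_2 = 53
...
= [13, 9, 22, 31, 53, 84, 137, 221]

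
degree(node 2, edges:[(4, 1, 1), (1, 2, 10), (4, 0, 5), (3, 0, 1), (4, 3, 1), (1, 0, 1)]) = 1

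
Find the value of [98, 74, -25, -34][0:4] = [98, 74, -25, -34]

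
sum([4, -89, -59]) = 4 + (-89) + (-59)
= -144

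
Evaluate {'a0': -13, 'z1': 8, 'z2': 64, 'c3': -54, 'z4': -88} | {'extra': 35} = {'a0': -13, 'z1': 8, 'z2': 64, 'c3': -54, 'z4': -88, 'extra': 35}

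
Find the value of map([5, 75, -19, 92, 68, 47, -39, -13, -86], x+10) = [15, 85, -9, 102, 78, 57, -29, -3, -76]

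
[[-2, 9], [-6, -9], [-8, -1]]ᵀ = [[-2, -6, -8], [9, -9, -1]]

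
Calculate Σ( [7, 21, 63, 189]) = 280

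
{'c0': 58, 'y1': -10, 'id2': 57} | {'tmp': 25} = {'c0': 58, 'y1': -10, 'id2': 57, 'tmp': 25}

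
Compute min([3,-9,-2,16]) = -9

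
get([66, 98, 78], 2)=78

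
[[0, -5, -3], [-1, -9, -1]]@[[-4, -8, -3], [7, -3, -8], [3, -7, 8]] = C[0][0] = (0)*(-4) + (-5)*(7) + (-3)*(3) = -44
C[0][1] = (0)*(-8) + (-5)*(-3) + (-3)*(-7) = 36
C[0][2] = (0)*(-3) + (-5)*(-8) + (-3)*(8) = 16
C[1][0] = (-1)*(-4) + (-9)*(7) + (-1)*(3) = -62
C[1][1] = (-1)*(-8) + (-9)*(-3) + (-1)*(-7) = 42
C[1][2] = (-1)*(-3) + (-9)*(-8) + (-1)*(8) = 67
= [[-44, 36, 16], [-62, 42, 67]]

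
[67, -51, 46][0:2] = [67, -51]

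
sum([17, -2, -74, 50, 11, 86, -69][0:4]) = -9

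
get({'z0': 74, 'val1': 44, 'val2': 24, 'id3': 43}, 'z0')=74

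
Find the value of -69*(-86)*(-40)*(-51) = 12105360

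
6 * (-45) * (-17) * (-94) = -431460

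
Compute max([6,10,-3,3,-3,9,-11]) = 10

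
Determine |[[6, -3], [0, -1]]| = (6)*(-1) - (-3)*(0)
= -6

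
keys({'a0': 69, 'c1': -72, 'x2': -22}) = ['a0', 'c1', 'x2']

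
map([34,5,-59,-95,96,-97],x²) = (34)²=1156, (5)²=25, (-59)²=3481, (-95)²=9025, (96)²=9216, (-97)²=9409
= [1156, 25, 3481, 9025, 9216, 9409]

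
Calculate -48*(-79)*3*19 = 216144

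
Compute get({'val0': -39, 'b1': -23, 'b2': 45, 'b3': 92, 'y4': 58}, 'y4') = 58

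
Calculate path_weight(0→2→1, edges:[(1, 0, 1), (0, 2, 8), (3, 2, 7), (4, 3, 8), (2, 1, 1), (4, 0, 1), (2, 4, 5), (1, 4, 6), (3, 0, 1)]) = w(0→2)=8 + w(2→1)=1
= 9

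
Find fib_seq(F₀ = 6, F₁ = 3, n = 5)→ [6, 3, 9, 12, 21]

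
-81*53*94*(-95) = 38336490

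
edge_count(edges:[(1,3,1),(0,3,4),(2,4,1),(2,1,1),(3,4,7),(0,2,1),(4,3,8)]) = 7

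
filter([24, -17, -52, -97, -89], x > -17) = [24]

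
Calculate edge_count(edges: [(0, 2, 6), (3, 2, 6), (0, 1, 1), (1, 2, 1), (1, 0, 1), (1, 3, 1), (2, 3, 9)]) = 7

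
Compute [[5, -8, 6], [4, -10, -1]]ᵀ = [[5, 4], [-8, -10], [6, -1]]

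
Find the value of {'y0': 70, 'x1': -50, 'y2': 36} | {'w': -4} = {'y0': 70, 'x1': -50, 'y2': 36, 'w': -4}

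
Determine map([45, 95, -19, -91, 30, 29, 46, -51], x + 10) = 45+10=55, 95+10=105, -19+10=-9, -91+10=-81, 30+10=40, 29+10=39, 46+10=56, -51+10=-41
= [55, 105, -9, -81, 40, 39, 56, -41]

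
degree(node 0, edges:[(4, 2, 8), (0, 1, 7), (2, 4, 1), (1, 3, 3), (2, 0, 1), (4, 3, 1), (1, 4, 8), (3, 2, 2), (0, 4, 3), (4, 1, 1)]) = incident: (0,1), (2,0), (0,4)
= 3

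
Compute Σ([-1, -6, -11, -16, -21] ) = -55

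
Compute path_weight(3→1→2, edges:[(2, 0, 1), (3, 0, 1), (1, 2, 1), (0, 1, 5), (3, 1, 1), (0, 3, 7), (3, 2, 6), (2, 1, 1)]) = 2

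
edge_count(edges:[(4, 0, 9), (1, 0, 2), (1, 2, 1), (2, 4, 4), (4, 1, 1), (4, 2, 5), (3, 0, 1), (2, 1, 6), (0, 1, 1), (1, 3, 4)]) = 10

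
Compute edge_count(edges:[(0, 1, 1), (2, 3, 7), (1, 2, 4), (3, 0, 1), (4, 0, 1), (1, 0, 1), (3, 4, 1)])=7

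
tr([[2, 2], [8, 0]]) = diagonal: 2 + 0
= 2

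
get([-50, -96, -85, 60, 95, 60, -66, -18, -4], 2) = -85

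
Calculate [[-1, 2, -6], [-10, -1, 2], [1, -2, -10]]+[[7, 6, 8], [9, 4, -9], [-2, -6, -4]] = [[6, 8, 2], [-1, 3, -7], [-1, -8, -14]]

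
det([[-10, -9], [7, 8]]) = (-10)*(8) - (-9)*(7)
= -17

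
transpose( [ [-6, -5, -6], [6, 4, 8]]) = [[-6, 6], [-5, 4], [-6, 8]]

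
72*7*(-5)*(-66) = 166320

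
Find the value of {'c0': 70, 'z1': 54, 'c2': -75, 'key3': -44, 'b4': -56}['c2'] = -75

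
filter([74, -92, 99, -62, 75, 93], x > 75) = [99, 93]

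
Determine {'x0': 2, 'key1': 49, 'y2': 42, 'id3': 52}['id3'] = 52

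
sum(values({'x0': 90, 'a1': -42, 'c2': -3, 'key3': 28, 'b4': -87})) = -14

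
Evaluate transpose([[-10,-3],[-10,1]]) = [[-10, -10], [-3, 1]]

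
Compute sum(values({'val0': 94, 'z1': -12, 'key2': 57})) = 94 + (-12) + 57
= 139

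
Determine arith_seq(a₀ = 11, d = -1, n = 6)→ [11, 10, 9, 8, 7, 6]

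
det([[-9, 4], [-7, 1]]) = (-9)*(1) - (4)*(-7)
= 19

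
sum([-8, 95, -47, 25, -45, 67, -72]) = (-8) + 95 + (-47) + 25 + (-45) + 67 + (-72)
= 15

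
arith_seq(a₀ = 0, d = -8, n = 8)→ [0, -8, -16, -24, -32, -40, -48, -56]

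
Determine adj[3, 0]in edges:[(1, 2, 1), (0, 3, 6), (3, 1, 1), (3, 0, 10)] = 10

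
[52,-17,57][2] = 57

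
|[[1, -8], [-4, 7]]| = (1)*(7) - (-8)*(-4)
= -25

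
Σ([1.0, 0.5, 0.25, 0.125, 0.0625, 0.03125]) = 1.0 + 0.5 + 0.25 + 0.125 + 0.0625 + 0.03125
= 1.96875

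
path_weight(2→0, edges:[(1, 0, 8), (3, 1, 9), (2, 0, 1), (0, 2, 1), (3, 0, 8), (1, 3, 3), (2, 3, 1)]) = 1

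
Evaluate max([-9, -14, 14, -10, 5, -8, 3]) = 14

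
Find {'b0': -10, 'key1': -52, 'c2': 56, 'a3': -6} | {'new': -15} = {'b0': -10, 'key1': -52, 'c2': 56, 'a3': -6, 'new': -15}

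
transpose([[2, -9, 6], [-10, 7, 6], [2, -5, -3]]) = [[2, -10, 2], [-9, 7, -5], [6, 6, -3]]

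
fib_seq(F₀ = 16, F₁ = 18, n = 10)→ F_2 = F_1 + F_0 = 34
F_3 = F_2 + F_1 = 52
F_4 = F_3 + F_2 = 86
...
= [16, 18, 34, 52, 86, 138, 224, 362, 586, 948]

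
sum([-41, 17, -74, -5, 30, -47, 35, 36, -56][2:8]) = -25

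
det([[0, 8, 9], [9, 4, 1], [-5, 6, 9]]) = (1)*(0)*det([[4, 1], [6, 9]]) + (-1)*(8)*det([[9, 1], [-5, 9]]) + (1)*(9)*det([[9, 4], [-5, 6]])
= 0 + -688 + 666
= -22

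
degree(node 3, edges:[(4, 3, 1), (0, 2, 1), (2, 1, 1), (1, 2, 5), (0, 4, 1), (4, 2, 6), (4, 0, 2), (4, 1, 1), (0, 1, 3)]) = incident: (4,3)
= 1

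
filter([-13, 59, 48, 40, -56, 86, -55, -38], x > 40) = [59, 48, 86]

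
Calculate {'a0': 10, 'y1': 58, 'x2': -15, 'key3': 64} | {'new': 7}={'a0': 10, 'y1': 58, 'x2': -15, 'key3': 64, 'new': 7}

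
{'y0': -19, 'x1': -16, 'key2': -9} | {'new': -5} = {'y0': -19, 'x1': -16, 'key2': -9, 'new': -5}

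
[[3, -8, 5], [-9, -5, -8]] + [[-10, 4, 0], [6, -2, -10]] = [[-7, -4, 5], [-3, -7, -18]]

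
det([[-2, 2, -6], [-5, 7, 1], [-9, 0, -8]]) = -364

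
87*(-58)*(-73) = 368358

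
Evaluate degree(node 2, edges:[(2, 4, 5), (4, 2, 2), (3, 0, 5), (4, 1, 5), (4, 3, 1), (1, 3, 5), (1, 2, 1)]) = 3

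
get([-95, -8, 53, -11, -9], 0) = -95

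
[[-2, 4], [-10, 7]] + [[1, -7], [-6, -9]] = [[-1, -3], [-16, -2]]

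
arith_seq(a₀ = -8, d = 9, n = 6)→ a_0 = -8 + 0*9 = -8
a_1 = -8 + 1*9 = 1
a_2 = -8 + 2*9 = 10
...
= [-8, 1, 10, 19, 28, 37]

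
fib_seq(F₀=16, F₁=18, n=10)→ F_2 = F_1 + F_0 = 34
F_3 = F_2 + F_1 = 52
F_4 = F_3 + F_2 = 86
...
= [16, 18, 34, 52, 86, 138, 224, 362, 586, 948]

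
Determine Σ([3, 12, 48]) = 3 + 12 + 48
= 63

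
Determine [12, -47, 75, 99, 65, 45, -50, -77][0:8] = [12, -47, 75, 99, 65, 45, -50, -77]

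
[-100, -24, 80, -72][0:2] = [-100, -24]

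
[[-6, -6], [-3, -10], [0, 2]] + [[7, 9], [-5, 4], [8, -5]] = [[1, 3], [-8, -6], [8, -3]]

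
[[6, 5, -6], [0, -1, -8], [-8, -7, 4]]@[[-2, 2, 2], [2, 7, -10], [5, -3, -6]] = [[-32, 65, -2], [-42, 17, 58], [22, -77, 30]]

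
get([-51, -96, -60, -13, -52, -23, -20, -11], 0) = -51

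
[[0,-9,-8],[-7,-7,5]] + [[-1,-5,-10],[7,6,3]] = [[-1, -14, -18], [0, -1, 8]]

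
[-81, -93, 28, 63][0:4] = [-81, -93, 28, 63]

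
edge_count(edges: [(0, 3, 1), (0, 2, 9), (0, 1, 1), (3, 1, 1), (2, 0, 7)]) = 5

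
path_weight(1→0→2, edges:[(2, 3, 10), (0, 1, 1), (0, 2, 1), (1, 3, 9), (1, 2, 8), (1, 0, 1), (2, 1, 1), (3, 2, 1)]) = 2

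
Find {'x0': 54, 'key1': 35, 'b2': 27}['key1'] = 35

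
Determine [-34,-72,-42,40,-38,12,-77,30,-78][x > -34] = [40, 12, 30]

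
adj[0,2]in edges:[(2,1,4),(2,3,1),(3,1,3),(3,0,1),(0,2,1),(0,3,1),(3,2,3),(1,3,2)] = 1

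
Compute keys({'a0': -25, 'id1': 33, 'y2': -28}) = ['a0', 'id1', 'y2']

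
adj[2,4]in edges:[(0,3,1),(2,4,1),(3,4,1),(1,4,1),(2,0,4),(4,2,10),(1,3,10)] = 1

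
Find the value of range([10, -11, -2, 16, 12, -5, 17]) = 28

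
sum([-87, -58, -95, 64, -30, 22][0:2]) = -145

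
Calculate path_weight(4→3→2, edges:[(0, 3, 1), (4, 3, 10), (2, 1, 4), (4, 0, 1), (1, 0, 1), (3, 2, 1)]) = w(4→3)=10 + w(3→2)=1
= 11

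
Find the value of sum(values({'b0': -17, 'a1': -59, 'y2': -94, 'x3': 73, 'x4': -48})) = -145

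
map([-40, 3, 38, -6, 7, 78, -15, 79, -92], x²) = [1600, 9, 1444, 36, 49, 6084, 225, 6241, 8464]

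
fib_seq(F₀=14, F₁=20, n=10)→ [14, 20, 34, 54, 88, 142, 230, 372, 602, 974]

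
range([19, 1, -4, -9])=28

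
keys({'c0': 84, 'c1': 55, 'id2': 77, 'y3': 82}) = ['c0', 'c1', 'id2', 'y3']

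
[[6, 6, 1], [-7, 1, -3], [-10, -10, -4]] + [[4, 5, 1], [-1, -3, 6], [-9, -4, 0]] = [[10, 11, 2], [-8, -2, 3], [-19, -14, -4]]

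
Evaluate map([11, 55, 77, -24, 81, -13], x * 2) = 11*2=22, 55*2=110, 77*2=154, -24*2=-48, 81*2=162, -13*2=-26
= [22, 110, 154, -48, 162, -26]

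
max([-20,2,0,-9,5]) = 5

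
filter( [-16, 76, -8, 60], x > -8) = keep x where x > -8: -16✗, 76✓, -8✗, 60✓
= [76, 60]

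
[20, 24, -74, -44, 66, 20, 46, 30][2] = -74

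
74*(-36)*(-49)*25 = 3263400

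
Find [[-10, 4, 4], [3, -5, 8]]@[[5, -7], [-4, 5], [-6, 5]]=[[-90, 110], [-13, -6]]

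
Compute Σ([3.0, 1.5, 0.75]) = 3.0 + 1.5 + 0.75
= 5.25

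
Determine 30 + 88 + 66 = 184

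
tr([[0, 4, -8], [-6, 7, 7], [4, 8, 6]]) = 13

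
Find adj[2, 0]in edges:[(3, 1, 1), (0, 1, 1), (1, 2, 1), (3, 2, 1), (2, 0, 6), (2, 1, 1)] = 6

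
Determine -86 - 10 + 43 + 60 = 7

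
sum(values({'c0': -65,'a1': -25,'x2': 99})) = (-65) + (-25) + 99
= 9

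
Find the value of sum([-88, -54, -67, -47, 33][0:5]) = slice → [-88, -54, -67, -47, 33]
(-88) + (-54) + (-67) + (-47) + 33
= -223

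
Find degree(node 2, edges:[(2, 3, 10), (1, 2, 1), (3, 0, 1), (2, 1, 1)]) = incident: (2,3), (1,2), (2,1)
= 3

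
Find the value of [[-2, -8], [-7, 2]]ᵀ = [[-2, -7], [-8, 2]]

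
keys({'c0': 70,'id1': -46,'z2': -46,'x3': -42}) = ['c0', 'id1', 'z2', 'x3']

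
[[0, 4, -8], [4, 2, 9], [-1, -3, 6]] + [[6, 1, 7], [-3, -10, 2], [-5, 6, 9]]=[[6, 5, -1], [1, -8, 11], [-6, 3, 15]]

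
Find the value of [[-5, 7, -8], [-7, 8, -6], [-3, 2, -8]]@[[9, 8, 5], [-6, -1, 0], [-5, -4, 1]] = C[0][0] = (-5)*(9) + (7)*(-6) + (-8)*(-5) = -47
C[0][1] = (-5)*(8) + (7)*(-1) + (-8)*(-4) = -15
C[0][2] = (-5)*(5) + (7)*(0) + (-8)*(1) = -33
C[1][0] = (-7)*(9) + (8)*(-6) + (-6)*(-5) = -81
C[1][1] = (-7)*(8) + (8)*(-1) + (-6)*(-4) = -40
C[1][2] = (-7)*(5) + (8)*(0) + (-6)*(1) = -41
... (3 more cells)
= [[-47, -15, -33], [-81, -40, -41], [1, 6, -23]]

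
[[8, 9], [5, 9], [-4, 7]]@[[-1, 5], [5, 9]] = C[0][0] = (8)*(-1) + (9)*(5) = 37
C[0][1] = (8)*(5) + (9)*(9) = 121
C[1][0] = (5)*(-1) + (9)*(5) = 40
C[1][1] = (5)*(5) + (9)*(9) = 106
C[2][0] = (-4)*(-1) + (7)*(5) = 39
C[2][1] = (-4)*(5) + (7)*(9) = 43
= [[37, 121], [40, 106], [39, 43]]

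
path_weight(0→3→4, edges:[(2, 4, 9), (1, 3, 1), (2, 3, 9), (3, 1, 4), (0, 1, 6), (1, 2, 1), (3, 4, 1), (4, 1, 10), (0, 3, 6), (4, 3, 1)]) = 7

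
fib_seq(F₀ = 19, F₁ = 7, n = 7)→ [19, 7, 26, 33, 59, 92, 151]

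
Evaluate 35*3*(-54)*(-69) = 391230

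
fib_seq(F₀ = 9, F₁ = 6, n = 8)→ [9, 6, 15, 21, 36, 57, 93, 150]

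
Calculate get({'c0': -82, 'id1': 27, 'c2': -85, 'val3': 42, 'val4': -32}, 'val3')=42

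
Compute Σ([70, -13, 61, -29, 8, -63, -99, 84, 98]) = 70 + (-13) + 61 + (-29) + 8 + (-63) + (-99) + 84 + 98
= 117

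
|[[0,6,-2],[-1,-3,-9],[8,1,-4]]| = -502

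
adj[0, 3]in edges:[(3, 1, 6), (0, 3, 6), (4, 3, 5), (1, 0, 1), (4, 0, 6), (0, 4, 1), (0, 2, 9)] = 6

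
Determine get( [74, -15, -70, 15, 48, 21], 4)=48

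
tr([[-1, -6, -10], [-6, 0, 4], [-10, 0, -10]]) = -11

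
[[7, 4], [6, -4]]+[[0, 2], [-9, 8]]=[[7, 6], [-3, 4]]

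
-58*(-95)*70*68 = 26227600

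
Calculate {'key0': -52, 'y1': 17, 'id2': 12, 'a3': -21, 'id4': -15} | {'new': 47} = {'key0': -52, 'y1': 17, 'id2': 12, 'a3': -21, 'id4': -15, 'new': 47}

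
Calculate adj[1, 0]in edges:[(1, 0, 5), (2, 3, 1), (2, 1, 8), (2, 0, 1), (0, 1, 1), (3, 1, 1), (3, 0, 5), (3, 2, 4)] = 5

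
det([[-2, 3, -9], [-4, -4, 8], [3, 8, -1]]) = (1)*(-2)*det([[-4, 8], [8, -1]]) + (-1)*(3)*det([[-4, 8], [3, -1]]) + (1)*(-9)*det([[-4, -4], [3, 8]])
= 120 + 60 + 180
= 360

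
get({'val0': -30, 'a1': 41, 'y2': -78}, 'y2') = -78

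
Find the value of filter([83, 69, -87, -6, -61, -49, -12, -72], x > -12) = [83, 69, -6]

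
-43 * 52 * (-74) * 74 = 12244336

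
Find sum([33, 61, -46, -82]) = 33 + 61 + (-46) + (-82)
= -34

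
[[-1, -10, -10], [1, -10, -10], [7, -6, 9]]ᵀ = [[-1, 1, 7], [-10, -10, -6], [-10, -10, 9]]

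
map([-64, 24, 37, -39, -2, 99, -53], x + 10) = [-54, 34, 47, -29, 8, 109, -43]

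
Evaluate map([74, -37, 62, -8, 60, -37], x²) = [5476, 1369, 3844, 64, 3600, 1369]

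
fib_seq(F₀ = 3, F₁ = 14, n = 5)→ F_2 = F_1 + F_0 = 17
F_3 = F_2 + F_1 = 31
F_4 = F_3 + F_2 = 48
= [3, 14, 17, 31, 48]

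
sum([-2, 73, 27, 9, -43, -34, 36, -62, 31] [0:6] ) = 30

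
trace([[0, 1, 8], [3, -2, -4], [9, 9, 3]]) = diagonal: 0 + (-2) + 3
= 1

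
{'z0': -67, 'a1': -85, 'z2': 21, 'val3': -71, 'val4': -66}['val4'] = -66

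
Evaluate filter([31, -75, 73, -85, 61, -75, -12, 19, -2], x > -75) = [31, 73, 61, -12, 19, -2]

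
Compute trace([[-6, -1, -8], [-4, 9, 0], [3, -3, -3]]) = diagonal: (-6) + 9 + (-3)
= 0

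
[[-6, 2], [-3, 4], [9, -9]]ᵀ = [[-6, -3, 9], [2, 4, -9]]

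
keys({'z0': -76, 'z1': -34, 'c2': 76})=['z0', 'z1', 'c2']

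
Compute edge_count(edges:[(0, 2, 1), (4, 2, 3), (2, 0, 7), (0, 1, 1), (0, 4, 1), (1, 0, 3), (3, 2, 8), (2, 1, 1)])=8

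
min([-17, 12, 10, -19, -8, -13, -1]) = -19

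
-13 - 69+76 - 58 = -64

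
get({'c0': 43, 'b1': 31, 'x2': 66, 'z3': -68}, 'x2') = 66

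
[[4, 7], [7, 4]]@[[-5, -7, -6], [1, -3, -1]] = [[-13, -49, -31], [-31, -61, -46]]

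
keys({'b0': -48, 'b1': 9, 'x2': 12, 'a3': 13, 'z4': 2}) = ['b0', 'b1', 'x2', 'a3', 'z4']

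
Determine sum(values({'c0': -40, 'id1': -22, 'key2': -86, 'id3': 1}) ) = (-40) + (-22) + (-86) + 1
= -147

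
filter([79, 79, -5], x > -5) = keep x where x > -5: 79✓, 79✓, -5✗
= [79, 79]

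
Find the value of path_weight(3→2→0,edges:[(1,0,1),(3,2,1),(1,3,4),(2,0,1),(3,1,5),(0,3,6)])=2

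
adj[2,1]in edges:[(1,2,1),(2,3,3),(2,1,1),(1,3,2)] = 1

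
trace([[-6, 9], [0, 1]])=diagonal: (-6) + 1
= -5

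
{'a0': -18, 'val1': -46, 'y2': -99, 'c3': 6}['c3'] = 6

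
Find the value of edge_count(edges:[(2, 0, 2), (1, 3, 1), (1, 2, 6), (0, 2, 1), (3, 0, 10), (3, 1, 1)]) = 6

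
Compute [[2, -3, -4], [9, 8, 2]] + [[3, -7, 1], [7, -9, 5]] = [[5, -10, -3], [16, -1, 7]]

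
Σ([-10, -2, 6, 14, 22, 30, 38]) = 98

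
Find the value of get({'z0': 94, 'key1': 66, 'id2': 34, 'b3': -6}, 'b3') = -6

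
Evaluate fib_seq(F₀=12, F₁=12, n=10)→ F_2 = F_1 + F_0 = 24
F_3 = F_2 + F_1 = 36
F_4 = F_3 + F_2 = 60
...
= [12, 12, 24, 36, 60, 96, 156, 252, 408, 660]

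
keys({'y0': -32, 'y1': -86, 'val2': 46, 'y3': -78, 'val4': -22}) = ['y0', 'y1', 'val2', 'y3', 'val4']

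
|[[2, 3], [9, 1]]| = -25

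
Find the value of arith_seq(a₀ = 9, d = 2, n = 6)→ [9, 11, 13, 15, 17, 19]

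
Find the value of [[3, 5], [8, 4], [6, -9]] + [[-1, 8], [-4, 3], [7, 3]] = [[2, 13], [4, 7], [13, -6]]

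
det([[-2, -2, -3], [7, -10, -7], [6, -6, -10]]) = (1)*(-2)*det([[-10, -7], [-6, -10]]) + (-1)*(-2)*det([[7, -7], [6, -10]]) + (1)*(-3)*det([[7, -10], [6, -6]])
= -116 + -56 + -54
= -226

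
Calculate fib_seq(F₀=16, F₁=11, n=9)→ [16, 11, 27, 38, 65, 103, 168, 271, 439]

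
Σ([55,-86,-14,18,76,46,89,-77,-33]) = 74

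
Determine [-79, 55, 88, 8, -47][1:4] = [55, 88, 8]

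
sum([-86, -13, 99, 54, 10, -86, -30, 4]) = -48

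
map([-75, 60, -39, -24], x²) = [5625, 3600, 1521, 576]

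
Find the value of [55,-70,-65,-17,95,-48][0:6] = [55, -70, -65, -17, 95, -48]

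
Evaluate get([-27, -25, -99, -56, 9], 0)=-27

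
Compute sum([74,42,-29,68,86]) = 74 + 42 + (-29) + 68 + 86
= 241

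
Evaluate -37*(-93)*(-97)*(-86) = 28704822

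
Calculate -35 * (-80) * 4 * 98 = 1097600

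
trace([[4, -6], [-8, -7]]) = -3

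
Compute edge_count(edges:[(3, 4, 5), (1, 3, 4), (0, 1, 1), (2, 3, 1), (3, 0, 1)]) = 5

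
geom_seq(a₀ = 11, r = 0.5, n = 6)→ [11.0, 5.5, 2.75, 1.375, 0.6875, 0.34375]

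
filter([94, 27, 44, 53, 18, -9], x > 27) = keep x where x > 27: 94✓, 27✗, 44✓, 53✓, 18✗, -9✗
= [94, 44, 53]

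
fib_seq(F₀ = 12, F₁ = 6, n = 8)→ [12, 6, 18, 24, 42, 66, 108, 174]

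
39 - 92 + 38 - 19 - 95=-129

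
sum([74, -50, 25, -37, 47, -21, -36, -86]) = -84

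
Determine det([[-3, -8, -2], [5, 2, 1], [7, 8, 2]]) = (1)*(-3)*det([[2, 1], [8, 2]]) + (-1)*(-8)*det([[5, 1], [7, 2]]) + (1)*(-2)*det([[5, 2], [7, 8]])
= 12 + 24 + -52
= -16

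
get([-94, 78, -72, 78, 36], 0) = -94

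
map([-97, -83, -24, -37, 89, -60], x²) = (-97)²=9409, (-83)²=6889, (-24)²=576, (-37)²=1369, (89)²=7921, (-60)²=3600
= [9409, 6889, 576, 1369, 7921, 3600]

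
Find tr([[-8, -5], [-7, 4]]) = -4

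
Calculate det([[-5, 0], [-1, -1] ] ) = (-5)*(-1) - (0)*(-1)
= 5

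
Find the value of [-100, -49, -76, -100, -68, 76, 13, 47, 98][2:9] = [-76, -100, -68, 76, 13, 47, 98]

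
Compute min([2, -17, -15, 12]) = -17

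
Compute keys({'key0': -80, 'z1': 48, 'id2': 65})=['key0', 'z1', 'id2']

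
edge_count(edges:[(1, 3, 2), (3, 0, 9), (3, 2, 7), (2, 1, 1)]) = 4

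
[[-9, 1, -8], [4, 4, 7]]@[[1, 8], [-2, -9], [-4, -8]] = C[0][0] = (-9)*(1) + (1)*(-2) + (-8)*(-4) = 21
C[0][1] = (-9)*(8) + (1)*(-9) + (-8)*(-8) = -17
C[1][0] = (4)*(1) + (4)*(-2) + (7)*(-4) = -32
C[1][1] = (4)*(8) + (4)*(-9) + (7)*(-8) = -60
= [[21, -17], [-32, -60]]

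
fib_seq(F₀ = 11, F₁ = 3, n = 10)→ F_2 = F_1 + F_0 = 14
F_3 = F_2 + F_1 = 17
F_4 = F_3 + F_2 = 31
...
= [11, 3, 14, 17, 31, 48, 79, 127, 206, 333]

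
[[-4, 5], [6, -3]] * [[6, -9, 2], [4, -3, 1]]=C[0][0] = (-4)*(6) + (5)*(4) = -4
C[0][1] = (-4)*(-9) + (5)*(-3) = 21
C[0][2] = (-4)*(2) + (5)*(1) = -3
C[1][0] = (6)*(6) + (-3)*(4) = 24
C[1][1] = (6)*(-9) + (-3)*(-3) = -45
C[1][2] = (6)*(2) + (-3)*(1) = 9
= [[-4, 21, -3], [24, -45, 9]]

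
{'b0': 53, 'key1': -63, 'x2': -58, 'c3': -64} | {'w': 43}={'b0': 53, 'key1': -63, 'x2': -58, 'c3': -64, 'w': 43}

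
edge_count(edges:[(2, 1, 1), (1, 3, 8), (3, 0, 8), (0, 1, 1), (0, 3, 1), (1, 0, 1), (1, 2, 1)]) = 7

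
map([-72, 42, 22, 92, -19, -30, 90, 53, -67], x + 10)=-72+10=-62, 42+10=52, 22+10=32, 92+10=102, -19+10=-9, -30+10=-20, 90+10=100, 53+10=63, -67+10=-57
= [-62, 52, 32, 102, -9, -20, 100, 63, -57]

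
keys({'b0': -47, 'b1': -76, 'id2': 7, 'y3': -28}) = ['b0', 'b1', 'id2', 'y3']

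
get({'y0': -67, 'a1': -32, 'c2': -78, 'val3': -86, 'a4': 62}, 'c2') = -78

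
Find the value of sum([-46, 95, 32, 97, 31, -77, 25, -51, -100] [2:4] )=129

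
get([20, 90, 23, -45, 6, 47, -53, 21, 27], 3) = -45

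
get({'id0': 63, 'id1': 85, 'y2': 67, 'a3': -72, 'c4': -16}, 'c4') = -16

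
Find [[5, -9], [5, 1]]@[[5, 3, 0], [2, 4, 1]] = [[7, -21, -9], [27, 19, 1]]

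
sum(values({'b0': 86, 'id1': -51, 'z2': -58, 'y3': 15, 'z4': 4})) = 86 + (-51) + (-58) + 15 + 4
= -4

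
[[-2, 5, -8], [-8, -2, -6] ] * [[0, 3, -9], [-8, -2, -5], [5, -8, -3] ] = C[0][0] = (-2)*(0) + (5)*(-8) + (-8)*(5) = -80
C[0][1] = (-2)*(3) + (5)*(-2) + (-8)*(-8) = 48
C[0][2] = (-2)*(-9) + (5)*(-5) + (-8)*(-3) = 17
C[1][0] = (-8)*(0) + (-2)*(-8) + (-6)*(5) = -14
C[1][1] = (-8)*(3) + (-2)*(-2) + (-6)*(-8) = 28
C[1][2] = (-8)*(-9) + (-2)*(-5) + (-6)*(-3) = 100
= [[-80, 48, 17], [-14, 28, 100]]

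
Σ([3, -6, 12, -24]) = 3 + -6 + 12 + -24
= -15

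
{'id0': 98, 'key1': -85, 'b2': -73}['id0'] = 98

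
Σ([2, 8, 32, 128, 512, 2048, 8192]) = 2 + 8 + 32 + 128 + 512 + 2048 + 8192
= 10922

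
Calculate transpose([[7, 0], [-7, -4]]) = [[7, -7], [0, -4]]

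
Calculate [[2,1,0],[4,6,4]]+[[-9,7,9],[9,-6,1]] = [[-7, 8, 9], [13, 0, 5]]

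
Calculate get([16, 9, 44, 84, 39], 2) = 44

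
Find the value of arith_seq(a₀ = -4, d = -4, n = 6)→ [-4, -8, -12, -16, -20, -24]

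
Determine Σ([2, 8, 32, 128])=2 + 8 + 32 + 128
= 170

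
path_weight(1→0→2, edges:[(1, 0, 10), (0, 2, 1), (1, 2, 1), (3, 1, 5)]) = w(1→0)=10 + w(0→2)=1
= 11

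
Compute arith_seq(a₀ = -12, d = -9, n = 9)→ [-12, -21, -30, -39, -48, -57, -66, -75, -84]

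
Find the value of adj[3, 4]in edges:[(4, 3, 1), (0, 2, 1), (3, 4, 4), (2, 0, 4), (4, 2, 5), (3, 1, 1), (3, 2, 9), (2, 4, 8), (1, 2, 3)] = 4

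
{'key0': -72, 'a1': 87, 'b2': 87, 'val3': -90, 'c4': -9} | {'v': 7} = {'key0': -72, 'a1': 87, 'b2': 87, 'val3': -90, 'c4': -9, 'v': 7}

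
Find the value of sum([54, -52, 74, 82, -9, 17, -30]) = 136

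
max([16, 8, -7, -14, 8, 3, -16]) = 16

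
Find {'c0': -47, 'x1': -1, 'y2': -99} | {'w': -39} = {'c0': -47, 'x1': -1, 'y2': -99, 'w': -39}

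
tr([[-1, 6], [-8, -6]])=diagonal: (-1) + (-6)
= -7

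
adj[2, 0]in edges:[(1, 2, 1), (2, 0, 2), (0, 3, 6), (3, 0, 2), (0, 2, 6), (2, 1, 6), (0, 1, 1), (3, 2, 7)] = 2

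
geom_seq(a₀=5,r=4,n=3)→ a_0 = 5*4^0 = 5
a_1 = 5*4^1 = 20
a_2 = 5*4^2 = 80
= [5, 20, 80]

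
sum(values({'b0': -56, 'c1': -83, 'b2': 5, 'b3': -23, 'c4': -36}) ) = -193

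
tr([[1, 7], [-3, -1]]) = 0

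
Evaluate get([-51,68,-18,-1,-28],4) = -28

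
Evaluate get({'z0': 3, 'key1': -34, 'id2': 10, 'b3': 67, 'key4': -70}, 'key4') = -70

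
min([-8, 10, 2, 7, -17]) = -17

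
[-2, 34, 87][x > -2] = [34, 87]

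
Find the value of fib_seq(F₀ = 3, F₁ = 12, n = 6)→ F_2 = F_1 + F_0 = 15
F_3 = F_2 + F_1 = 27
F_4 = F_3 + F_2 = 42
...
= [3, 12, 15, 27, 42, 69]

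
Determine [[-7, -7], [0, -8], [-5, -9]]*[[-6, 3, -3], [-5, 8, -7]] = C[0][0] = (-7)*(-6) + (-7)*(-5) = 77
C[0][1] = (-7)*(3) + (-7)*(8) = -77
C[0][2] = (-7)*(-3) + (-7)*(-7) = 70
C[1][0] = (0)*(-6) + (-8)*(-5) = 40
C[1][1] = (0)*(3) + (-8)*(8) = -64
C[1][2] = (0)*(-3) + (-8)*(-7) = 56
... (3 more cells)
= [[77, -77, 70], [40, -64, 56], [75, -87, 78]]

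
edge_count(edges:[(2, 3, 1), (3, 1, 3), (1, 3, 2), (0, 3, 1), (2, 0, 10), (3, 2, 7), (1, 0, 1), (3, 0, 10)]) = 8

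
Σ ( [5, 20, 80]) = 5 + 20 + 80
= 105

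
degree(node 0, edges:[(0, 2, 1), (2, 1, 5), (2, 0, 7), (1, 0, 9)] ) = 3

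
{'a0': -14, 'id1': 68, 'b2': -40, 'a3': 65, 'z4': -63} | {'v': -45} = {'a0': -14, 'id1': 68, 'b2': -40, 'a3': 65, 'z4': -63, 'v': -45}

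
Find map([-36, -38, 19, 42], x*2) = -36*2=-72, -38*2=-76, 19*2=38, 42*2=84
= [-72, -76, 38, 84]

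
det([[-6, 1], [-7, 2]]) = (-6)*(2) - (1)*(-7)
= -5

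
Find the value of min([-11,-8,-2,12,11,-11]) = -11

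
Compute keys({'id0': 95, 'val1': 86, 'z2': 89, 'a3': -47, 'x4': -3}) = ['id0', 'val1', 'z2', 'a3', 'x4']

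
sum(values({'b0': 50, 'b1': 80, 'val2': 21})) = 151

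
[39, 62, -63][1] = 62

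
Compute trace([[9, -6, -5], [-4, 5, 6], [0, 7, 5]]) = diagonal: 9 + 5 + 5
= 19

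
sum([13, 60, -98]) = -25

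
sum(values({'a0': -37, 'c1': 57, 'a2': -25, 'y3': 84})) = (-37) + 57 + (-25) + 84
= 79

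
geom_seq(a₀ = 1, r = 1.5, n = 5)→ [1.0, 1.5, 2.25, 3.375, 5.0625]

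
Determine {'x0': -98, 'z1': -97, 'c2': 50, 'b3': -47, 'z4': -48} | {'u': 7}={'x0': -98, 'z1': -97, 'c2': 50, 'b3': -47, 'z4': -48, 'u': 7}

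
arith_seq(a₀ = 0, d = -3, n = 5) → a_0 = 0 + 0*-3 = 0
a_1 = 0 + 1*-3 = -3
a_2 = 0 + 2*-3 = -6
...
= [0, -3, -6, -9, -12]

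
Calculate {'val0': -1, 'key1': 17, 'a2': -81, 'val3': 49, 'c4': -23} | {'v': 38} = {'val0': -1, 'key1': 17, 'a2': -81, 'val3': 49, 'c4': -23, 'v': 38}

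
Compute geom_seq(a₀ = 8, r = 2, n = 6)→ [8, 16, 32, 64, 128, 256]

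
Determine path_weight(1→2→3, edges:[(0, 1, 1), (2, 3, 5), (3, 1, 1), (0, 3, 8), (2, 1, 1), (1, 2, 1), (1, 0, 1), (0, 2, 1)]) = w(1→2)=1 + w(2→3)=5
= 6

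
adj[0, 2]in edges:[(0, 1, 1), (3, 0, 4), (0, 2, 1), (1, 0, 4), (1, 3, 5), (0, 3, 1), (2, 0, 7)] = 1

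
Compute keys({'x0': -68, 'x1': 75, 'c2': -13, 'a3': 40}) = ['x0', 'x1', 'c2', 'a3']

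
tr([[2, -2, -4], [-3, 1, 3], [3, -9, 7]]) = 10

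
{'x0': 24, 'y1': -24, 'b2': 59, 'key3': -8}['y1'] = -24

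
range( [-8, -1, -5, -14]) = 13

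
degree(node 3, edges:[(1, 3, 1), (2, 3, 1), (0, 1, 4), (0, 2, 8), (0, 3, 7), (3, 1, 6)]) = incident: (1,3), (2,3), (0,3), (3,1)
= 4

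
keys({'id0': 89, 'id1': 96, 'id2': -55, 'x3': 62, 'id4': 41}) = ['id0', 'id1', 'id2', 'x3', 'id4']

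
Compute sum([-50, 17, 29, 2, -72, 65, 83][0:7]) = slice → [-50, 17, 29, 2, -72, 65, 83]
(-50) + 17 + 29 + 2 + (-72) + 65 + 83
= 74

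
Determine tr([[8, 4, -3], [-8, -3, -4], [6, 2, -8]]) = diagonal: 8 + (-3) + (-8)
= -3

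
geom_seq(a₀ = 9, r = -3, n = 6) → a_0 = 9*(-3)^0 = 9
a_1 = 9*(-3)^1 = -27
a_2 = 9*(-3)^2 = 81
...
= [9, -27, 81, -243, 729, -2187]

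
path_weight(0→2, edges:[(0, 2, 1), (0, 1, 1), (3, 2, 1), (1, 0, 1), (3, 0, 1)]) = w(0→2)=1
= 1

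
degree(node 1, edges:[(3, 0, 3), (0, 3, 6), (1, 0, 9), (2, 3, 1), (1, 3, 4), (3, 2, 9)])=incident: (1,0), (1,3)
= 2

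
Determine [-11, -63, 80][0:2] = [-11, -63]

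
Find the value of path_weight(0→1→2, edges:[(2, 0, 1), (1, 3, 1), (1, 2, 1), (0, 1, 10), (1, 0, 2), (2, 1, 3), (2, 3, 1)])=w(0→1)=10 + w(1→2)=1
= 11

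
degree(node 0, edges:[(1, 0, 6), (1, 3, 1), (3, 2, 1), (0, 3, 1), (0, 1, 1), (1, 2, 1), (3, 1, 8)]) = incident: (1,0), (0,3), (0,1)
= 3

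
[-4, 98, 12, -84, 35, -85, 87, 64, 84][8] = 84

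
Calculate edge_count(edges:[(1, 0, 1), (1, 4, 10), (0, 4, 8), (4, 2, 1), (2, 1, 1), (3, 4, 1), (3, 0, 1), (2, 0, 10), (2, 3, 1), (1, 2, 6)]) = 10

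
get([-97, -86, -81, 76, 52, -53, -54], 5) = -53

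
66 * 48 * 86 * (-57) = -15529536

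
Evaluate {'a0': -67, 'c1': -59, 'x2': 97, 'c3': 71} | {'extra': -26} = {'a0': -67, 'c1': -59, 'x2': 97, 'c3': 71, 'extra': -26}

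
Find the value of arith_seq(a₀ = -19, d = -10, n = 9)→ a_0 = -19 + 0*-10 = -19
a_1 = -19 + 1*-10 = -29
a_2 = -19 + 2*-10 = -39
...
= [-19, -29, -39, -49, -59, -69, -79, -89, -99]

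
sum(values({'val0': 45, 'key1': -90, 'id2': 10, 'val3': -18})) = 45 + (-90) + 10 + (-18)
= -53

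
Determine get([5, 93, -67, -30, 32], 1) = 93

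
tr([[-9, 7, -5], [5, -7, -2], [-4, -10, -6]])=-22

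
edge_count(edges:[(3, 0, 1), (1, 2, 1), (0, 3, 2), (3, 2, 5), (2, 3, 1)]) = 5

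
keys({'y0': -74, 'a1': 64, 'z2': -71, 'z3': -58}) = ['y0', 'a1', 'z2', 'z3']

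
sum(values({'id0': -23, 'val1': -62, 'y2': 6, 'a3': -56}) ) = -135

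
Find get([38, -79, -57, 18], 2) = -57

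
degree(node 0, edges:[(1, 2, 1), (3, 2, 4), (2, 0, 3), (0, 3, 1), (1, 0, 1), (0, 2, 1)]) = incident: (2,0), (0,3), (1,0), (0,2)
= 4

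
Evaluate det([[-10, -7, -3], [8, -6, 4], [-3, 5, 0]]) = (1)*(-10)*det([[-6, 4], [5, 0]]) + (-1)*(-7)*det([[8, 4], [-3, 0]]) + (1)*(-3)*det([[8, -6], [-3, 5]])
= 200 + 84 + -66
= 218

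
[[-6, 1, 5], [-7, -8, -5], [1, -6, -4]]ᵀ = [[-6, -7, 1], [1, -8, -6], [5, -5, -4]]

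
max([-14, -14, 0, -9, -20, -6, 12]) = 12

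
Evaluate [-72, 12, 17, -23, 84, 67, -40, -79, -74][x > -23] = keep x where x > -23: -72✗, 12✓, 17✓, -23✗, 84✓, 67✓, -40✗, -79✗, -74✗
= [12, 17, 84, 67]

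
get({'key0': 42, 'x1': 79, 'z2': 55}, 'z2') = 55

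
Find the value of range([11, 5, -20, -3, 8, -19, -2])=31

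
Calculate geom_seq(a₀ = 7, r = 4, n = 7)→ [7, 28, 112, 448, 1792, 7168, 28672]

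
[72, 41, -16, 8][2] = -16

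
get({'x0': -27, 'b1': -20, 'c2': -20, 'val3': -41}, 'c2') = -20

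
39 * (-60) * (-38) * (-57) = -5068440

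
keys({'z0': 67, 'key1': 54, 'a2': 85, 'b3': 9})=['z0', 'key1', 'a2', 'b3']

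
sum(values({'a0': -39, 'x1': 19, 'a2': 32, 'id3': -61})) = (-39) + 19 + 32 + (-61)
= -49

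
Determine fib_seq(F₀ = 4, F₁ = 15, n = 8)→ F_2 = F_1 + F_0 = 19
F_3 = F_2 + F_1 = 34
F_4 = F_3 + F_2 = 53
...
= [4, 15, 19, 34, 53, 87, 140, 227]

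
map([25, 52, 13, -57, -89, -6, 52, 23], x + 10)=[35, 62, 23, -47, -79, 4, 62, 33]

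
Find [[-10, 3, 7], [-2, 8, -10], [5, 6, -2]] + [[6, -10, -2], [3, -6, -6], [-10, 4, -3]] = [[-4, -7, 5], [1, 2, -16], [-5, 10, -5]]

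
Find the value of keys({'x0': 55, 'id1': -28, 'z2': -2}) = ['x0', 'id1', 'z2']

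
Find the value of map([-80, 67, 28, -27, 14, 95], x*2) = [-160, 134, 56, -54, 28, 190]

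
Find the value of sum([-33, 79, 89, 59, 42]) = 236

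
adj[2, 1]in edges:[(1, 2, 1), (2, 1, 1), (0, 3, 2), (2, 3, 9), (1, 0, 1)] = 1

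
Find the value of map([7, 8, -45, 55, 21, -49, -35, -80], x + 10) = [17, 18, -35, 65, 31, -39, -25, -70]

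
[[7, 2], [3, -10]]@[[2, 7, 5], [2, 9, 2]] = [[18, 67, 39], [-14, -69, -5]]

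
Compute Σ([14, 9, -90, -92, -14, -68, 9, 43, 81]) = -108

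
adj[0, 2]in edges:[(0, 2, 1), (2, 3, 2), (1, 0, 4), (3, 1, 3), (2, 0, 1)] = 1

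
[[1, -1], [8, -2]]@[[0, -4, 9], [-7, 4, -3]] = [[7, -8, 12], [14, -40, 78]]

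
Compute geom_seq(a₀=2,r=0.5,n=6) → [2.0, 1.0, 0.5, 0.25, 0.125, 0.0625]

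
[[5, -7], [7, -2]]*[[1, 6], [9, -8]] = C[0][0] = (5)*(1) + (-7)*(9) = -58
C[0][1] = (5)*(6) + (-7)*(-8) = 86
C[1][0] = (7)*(1) + (-2)*(9) = -11
C[1][1] = (7)*(6) + (-2)*(-8) = 58
= [[-58, 86], [-11, 58]]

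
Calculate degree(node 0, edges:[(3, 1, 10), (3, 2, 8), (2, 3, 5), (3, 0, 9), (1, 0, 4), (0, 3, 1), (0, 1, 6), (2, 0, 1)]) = 5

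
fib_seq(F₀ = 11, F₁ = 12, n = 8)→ F_2 = F_1 + F_0 = 23
F_3 = F_2 + F_1 = 35
F_4 = F_3 + F_2 = 58
...
= [11, 12, 23, 35, 58, 93, 151, 244]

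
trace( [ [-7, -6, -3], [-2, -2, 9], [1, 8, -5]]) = -14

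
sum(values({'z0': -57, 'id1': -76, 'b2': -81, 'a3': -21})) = (-57) + (-76) + (-81) + (-21)
= -235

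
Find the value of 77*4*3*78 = 72072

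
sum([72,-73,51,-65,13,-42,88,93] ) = 137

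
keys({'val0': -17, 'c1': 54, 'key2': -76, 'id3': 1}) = ['val0', 'c1', 'key2', 'id3']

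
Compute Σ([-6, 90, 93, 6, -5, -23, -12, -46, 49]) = (-6) + 90 + 93 + 6 + (-5) + (-23) + (-12) + (-46) + 49
= 146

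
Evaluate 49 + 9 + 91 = 149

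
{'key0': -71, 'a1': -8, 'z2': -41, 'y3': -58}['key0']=-71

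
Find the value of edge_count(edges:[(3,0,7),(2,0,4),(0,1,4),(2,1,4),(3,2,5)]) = 5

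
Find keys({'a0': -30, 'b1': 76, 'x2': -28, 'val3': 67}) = ['a0', 'b1', 'x2', 'val3']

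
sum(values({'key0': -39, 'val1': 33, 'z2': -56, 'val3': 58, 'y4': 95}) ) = 91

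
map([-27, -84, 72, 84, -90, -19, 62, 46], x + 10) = [-17, -74, 82, 94, -80, -9, 72, 56]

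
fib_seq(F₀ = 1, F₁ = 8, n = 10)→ [1, 8, 9, 17, 26, 43, 69, 112, 181, 293]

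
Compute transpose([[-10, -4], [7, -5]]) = [[-10, 7], [-4, -5]]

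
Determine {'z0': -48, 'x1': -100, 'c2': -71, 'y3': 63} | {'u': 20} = {'z0': -48, 'x1': -100, 'c2': -71, 'y3': 63, 'u': 20}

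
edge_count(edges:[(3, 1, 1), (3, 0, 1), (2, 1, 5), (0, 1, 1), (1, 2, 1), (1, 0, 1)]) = 6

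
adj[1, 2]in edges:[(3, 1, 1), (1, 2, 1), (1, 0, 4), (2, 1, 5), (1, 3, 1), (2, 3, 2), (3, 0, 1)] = 1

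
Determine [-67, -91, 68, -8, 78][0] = -67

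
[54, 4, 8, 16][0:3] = [54, 4, 8]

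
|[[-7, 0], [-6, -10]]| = (-7)*(-10) - (0)*(-6)
= 70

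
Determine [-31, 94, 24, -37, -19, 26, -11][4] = -19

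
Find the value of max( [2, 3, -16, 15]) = 15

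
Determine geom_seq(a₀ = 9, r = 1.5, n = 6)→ a_0 = 9*1.5^0 = 9.0
a_1 = 9*1.5^1 = 13.5
a_2 = 9*1.5^2 = 20.25
...
= [9.0, 13.5, 20.25, 30.375, 45.5625, 68.34375]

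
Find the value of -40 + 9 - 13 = -44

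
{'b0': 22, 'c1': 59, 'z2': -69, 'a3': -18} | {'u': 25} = {'b0': 22, 'c1': 59, 'z2': -69, 'a3': -18, 'u': 25}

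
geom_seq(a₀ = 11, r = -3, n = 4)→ [11, -33, 99, -297]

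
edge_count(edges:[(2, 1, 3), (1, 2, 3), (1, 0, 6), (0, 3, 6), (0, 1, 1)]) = 5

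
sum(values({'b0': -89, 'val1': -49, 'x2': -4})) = (-89) + (-49) + (-4)
= -142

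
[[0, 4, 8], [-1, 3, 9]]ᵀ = [[0, -1], [4, 3], [8, 9]]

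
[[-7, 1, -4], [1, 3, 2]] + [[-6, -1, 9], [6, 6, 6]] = [[-13, 0, 5], [7, 9, 8]]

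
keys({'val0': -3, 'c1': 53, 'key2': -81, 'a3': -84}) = ['val0', 'c1', 'key2', 'a3']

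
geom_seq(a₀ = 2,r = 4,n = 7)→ a_0 = 2*4^0 = 2
a_1 = 2*4^1 = 8
a_2 = 2*4^2 = 32
...
= [2, 8, 32, 128, 512, 2048, 8192]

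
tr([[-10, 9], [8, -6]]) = diagonal: (-10) + (-6)
= -16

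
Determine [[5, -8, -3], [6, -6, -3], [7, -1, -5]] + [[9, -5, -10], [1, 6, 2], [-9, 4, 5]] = [[14, -13, -13], [7, 0, -1], [-2, 3, 0]]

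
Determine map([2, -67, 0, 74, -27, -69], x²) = (2)²=4, (-67)²=4489, (0)²=0, (74)²=5476, (-27)²=729, (-69)²=4761
= [4, 4489, 0, 5476, 729, 4761]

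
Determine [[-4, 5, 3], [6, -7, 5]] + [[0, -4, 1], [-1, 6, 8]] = [[-4, 1, 4], [5, -1, 13]]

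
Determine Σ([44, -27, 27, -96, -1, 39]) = 44 + (-27) + 27 + (-96) + (-1) + 39
= -14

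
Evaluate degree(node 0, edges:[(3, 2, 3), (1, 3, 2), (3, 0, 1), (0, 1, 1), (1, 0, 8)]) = incident: (3,0), (0,1), (1,0)
= 3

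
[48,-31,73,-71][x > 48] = keep x where x > 48: 48✗, -31✗, 73✓, -71✗
= [73]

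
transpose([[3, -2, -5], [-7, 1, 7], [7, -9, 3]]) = [[3, -7, 7], [-2, 1, -9], [-5, 7, 3]]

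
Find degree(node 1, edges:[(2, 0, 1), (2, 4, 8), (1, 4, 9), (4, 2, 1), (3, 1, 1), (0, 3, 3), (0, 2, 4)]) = incident: (1,4), (3,1)
= 2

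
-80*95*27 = -205200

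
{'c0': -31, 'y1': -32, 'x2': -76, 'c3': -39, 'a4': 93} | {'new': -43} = {'c0': -31, 'y1': -32, 'x2': -76, 'c3': -39, 'a4': 93, 'new': -43}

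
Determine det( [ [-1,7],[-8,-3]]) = 59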